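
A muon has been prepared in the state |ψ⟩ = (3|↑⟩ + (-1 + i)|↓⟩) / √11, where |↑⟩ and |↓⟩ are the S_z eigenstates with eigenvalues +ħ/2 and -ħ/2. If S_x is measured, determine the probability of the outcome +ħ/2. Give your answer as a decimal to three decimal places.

|+x⟩ = (|↑⟩ + |↓⟩)/√2, so ⟨+x|ψ⟩ = (2 + i) / (√2·√11).
P = |2 + i|² / 22 = 5/22.

0.227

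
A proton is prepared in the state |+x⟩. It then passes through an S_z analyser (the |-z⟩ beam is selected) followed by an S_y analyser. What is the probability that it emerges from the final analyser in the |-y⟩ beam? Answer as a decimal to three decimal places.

First analyser (S_z): from |+x⟩, P(|-z⟩) = 1/2.
After stage 1 the state is |-z⟩; P(|-y⟩) = |⟨-y|-z⟩|² = 1/2.
Joint probability = 1/2 × 1/2 = 0.250.

0.250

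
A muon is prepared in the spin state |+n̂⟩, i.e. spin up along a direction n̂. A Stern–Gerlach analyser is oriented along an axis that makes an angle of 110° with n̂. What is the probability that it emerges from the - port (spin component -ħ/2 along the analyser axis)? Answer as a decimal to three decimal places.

For spin-½, the probability of finding spin-up along an axis at angle θ to the initial spin direction is cos²(θ/2); spin-down is sin²(θ/2).
θ = 110°, so P = sin²(55°) ≈ 0.671.

0.671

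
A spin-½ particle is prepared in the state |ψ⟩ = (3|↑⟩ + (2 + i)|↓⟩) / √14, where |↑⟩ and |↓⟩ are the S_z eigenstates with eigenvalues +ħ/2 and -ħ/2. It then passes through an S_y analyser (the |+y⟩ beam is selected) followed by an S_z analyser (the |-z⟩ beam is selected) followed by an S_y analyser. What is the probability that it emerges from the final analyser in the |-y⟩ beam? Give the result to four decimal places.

0.1786

First analyser (S_y): P(|+y⟩) = |⟨+y|ψ⟩|² = 20/28.
After stage 1 the state is |+y⟩; P(|-z⟩) = |⟨-z|+y⟩|² = 1/2.
After stage 2 the state is |-z⟩; P(|-y⟩) = |⟨-y|-z⟩|² = 1/2.
Joint probability = 20/28 × 1/2 × 1/2 = 0.1786.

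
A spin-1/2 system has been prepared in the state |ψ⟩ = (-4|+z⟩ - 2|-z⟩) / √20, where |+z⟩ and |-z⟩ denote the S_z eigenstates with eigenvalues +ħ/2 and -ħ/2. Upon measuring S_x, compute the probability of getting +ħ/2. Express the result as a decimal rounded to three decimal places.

|+x⟩ = (|+z⟩ + |-z⟩)/√2, so ⟨+x|ψ⟩ = (-6) / (√2·√20).
P = |-6|² / 40 = 36/40.

0.900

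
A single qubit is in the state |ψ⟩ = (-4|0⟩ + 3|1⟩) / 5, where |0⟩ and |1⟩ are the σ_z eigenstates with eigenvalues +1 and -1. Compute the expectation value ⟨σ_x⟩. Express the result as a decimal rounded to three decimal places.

⟨σ_x⟩ = 2 Re(a* b)/(|a|²+|b|²) with a = -4, b = 3.
a* b = -12, so ⟨σ_x⟩ = -24/25.

-0.960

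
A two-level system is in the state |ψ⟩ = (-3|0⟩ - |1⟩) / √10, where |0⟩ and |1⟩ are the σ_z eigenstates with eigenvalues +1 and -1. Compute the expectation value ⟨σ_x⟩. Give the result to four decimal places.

0.6000

⟨σ_x⟩ = 2 Re(a* b)/(|a|²+|b|²) with a = -3, b = -1.
a* b = 3, so ⟨σ_x⟩ = 6/10.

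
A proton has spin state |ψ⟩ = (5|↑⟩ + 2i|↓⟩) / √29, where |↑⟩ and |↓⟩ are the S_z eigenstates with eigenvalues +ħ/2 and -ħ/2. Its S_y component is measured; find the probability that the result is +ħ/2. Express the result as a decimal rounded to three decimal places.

|+y⟩ = (|↑⟩ + i|↓⟩)/√2, so ⟨+y|ψ⟩ = (7) / (√2·√29).
P = |7|² / 58 = 49/58.

0.845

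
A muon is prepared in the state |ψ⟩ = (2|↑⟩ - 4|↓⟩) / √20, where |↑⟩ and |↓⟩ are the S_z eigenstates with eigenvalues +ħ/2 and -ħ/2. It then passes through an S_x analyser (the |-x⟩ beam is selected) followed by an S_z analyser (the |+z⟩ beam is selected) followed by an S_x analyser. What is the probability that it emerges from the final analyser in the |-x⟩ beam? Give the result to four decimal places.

0.2250

First analyser (S_x): P(|-x⟩) = |⟨-x|ψ⟩|² = 36/40.
After stage 1 the state is |-x⟩; P(|+z⟩) = |⟨+z|-x⟩|² = 1/2.
After stage 2 the state is |+z⟩; P(|-x⟩) = |⟨-x|+z⟩|² = 1/2.
Joint probability = 36/40 × 1/2 × 1/2 = 0.2250.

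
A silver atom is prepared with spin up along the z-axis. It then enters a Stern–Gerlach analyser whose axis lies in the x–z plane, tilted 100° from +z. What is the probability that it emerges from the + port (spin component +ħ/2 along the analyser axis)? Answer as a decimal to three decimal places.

For spin-½, the probability of finding spin-up along an axis at angle θ to the initial spin direction is cos²(θ/2); spin-down is sin²(θ/2).
θ = 100°, so P = cos²(50°) ≈ 0.413.

0.413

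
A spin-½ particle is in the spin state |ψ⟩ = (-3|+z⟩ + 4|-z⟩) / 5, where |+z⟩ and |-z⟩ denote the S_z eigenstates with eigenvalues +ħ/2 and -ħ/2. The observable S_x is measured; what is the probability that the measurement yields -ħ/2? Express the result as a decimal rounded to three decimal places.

0.980

|-x⟩ = (|+z⟩ - |-z⟩)/√2, so ⟨-x|ψ⟩ = (-7) / (√2·5).
P = |-7|² / 50 = 49/50.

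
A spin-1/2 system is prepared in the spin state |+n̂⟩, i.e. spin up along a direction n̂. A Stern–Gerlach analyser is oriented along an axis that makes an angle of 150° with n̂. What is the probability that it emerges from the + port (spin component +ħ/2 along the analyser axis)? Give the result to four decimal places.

0.0670

For spin-½, the probability of finding spin-up along an axis at angle θ to the initial spin direction is cos²(θ/2); spin-down is sin²(θ/2).
θ = 150°, so P = cos²(75°) ≈ 0.0670.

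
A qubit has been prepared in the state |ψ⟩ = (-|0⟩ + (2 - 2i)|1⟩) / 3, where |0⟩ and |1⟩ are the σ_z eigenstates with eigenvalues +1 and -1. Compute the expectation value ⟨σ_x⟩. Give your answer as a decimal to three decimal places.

⟨σ_x⟩ = 2 Re(a* b)/(|a|²+|b|²) with a = -1, b = (2 - 2i).
a* b = (-2 + 2i), so ⟨σ_x⟩ = -4/9.

-0.444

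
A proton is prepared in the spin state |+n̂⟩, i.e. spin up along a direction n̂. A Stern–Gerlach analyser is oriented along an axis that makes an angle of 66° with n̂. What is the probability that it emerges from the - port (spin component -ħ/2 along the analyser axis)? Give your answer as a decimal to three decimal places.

For spin-½, the probability of finding spin-up along an axis at angle θ to the initial spin direction is cos²(θ/2); spin-down is sin²(θ/2).
θ = 66°, so P = sin²(33°) ≈ 0.297.

0.297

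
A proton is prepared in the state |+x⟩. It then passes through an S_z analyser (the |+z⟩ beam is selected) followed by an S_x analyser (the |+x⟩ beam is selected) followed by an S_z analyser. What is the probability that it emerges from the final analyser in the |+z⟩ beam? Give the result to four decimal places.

First analyser (S_z): from |+x⟩, P(|+z⟩) = 1/2.
After stage 1 the state is |+z⟩; P(|+x⟩) = |⟨+x|+z⟩|² = 1/2.
After stage 2 the state is |+x⟩; P(|+z⟩) = |⟨+z|+x⟩|² = 1/2.
Joint probability = 1/2 × 1/2 × 1/2 = 0.1250.

0.1250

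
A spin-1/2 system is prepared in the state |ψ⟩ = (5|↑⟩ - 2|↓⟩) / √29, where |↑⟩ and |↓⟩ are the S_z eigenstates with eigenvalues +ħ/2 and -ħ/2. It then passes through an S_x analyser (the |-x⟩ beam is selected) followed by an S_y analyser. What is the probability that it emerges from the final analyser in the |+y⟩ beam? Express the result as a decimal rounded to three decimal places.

First analyser (S_x): P(|-x⟩) = |⟨-x|ψ⟩|² = 49/58.
After stage 1 the state is |-x⟩; P(|+y⟩) = |⟨+y|-x⟩|² = 1/2.
Joint probability = 49/58 × 1/2 = 0.422.

0.422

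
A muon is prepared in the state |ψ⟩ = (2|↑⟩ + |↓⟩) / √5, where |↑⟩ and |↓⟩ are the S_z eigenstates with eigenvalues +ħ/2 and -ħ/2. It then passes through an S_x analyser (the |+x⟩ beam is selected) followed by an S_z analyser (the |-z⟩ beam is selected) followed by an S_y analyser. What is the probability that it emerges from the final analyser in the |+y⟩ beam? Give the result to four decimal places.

First analyser (S_x): P(|+x⟩) = |⟨+x|ψ⟩|² = 9/10.
After stage 1 the state is |+x⟩; P(|-z⟩) = |⟨-z|+x⟩|² = 1/2.
After stage 2 the state is |-z⟩; P(|+y⟩) = |⟨+y|-z⟩|² = 1/2.
Joint probability = 9/10 × 1/2 × 1/2 = 0.2250.

0.2250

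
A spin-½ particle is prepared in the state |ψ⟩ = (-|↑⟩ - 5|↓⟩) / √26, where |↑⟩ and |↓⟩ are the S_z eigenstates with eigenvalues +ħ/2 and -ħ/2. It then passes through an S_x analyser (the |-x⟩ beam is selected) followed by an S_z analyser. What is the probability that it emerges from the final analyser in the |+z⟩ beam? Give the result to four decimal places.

0.1538

First analyser (S_x): P(|-x⟩) = |⟨-x|ψ⟩|² = 16/52.
After stage 1 the state is |-x⟩; P(|+z⟩) = |⟨+z|-x⟩|² = 1/2.
Joint probability = 16/52 × 1/2 = 0.1538.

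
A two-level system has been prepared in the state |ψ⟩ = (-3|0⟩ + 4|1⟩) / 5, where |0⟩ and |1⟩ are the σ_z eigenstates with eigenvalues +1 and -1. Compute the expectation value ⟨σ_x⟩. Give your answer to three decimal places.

-0.960

⟨σ_x⟩ = 2 Re(a* b)/(|a|²+|b|²) with a = -3, b = 4.
a* b = -12, so ⟨σ_x⟩ = -24/25.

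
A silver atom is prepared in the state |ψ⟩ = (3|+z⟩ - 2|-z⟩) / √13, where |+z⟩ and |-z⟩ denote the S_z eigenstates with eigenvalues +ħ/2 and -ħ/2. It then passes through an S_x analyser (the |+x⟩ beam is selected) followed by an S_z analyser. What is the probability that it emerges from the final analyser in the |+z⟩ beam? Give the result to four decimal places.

0.0192

First analyser (S_x): P(|+x⟩) = |⟨+x|ψ⟩|² = 1/26.
After stage 1 the state is |+x⟩; P(|+z⟩) = |⟨+z|+x⟩|² = 1/2.
Joint probability = 1/26 × 1/2 = 0.0192.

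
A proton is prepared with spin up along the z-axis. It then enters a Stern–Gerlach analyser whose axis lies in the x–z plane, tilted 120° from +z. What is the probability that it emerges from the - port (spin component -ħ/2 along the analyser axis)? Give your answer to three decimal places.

For spin-½, the probability of finding spin-up along an axis at angle θ to the initial spin direction is cos²(θ/2); spin-down is sin²(θ/2).
θ = 120°, so P = sin²(60°) ≈ 0.750.

0.750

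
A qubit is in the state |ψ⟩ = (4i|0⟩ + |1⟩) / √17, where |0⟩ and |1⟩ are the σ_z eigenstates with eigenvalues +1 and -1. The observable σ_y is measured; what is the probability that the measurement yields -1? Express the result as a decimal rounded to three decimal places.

0.735

|-y⟩ = (|0⟩ - i|1⟩)/√2, so ⟨-y|ψ⟩ = (5i) / (√2·√17).
P = |5i|² / 34 = 25/34.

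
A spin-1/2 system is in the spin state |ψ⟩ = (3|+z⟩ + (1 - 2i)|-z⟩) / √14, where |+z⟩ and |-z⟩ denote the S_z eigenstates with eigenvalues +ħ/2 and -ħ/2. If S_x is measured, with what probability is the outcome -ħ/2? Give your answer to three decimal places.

0.286

|-x⟩ = (|+z⟩ - |-z⟩)/√2, so ⟨-x|ψ⟩ = (2 + 2i) / (√2·√14).
P = |2 + 2i|² / 28 = 8/28.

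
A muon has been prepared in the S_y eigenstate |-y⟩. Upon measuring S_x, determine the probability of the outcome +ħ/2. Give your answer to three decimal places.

0.500

In the S_z basis, |-y⟩ = (|↑⟩ - i|↓⟩)/√2 and |+x⟩ = (|↑⟩ + |↓⟩)/√2.
|⟨+x|-y⟩|² = 1/2.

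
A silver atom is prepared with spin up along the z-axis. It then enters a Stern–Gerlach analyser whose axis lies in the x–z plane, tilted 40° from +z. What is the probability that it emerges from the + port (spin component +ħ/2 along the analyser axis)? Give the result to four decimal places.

0.8830

For spin-½, the probability of finding spin-up along an axis at angle θ to the initial spin direction is cos²(θ/2); spin-down is sin²(θ/2).
θ = 40°, so P = cos²(20°) ≈ 0.8830.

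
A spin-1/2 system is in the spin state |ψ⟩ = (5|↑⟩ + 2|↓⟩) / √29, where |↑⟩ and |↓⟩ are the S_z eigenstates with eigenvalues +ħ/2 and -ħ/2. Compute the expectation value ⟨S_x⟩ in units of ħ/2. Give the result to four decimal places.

0.6897

⟨σ_x⟩ = 2 Re(a* b)/(|a|²+|b|²) with a = 5, b = 2.
a* b = 10, so ⟨σ_x⟩ = 20/29.
⟨S_x⟩ = (ħ/2)·⟨σ_x⟩.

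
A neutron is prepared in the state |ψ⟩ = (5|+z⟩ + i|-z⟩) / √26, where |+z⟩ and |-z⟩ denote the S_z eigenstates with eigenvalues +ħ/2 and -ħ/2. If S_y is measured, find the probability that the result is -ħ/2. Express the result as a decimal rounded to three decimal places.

|-y⟩ = (|+z⟩ - i|-z⟩)/√2, so ⟨-y|ψ⟩ = (4) / (√2·√26).
P = |4|² / 52 = 16/52.

0.308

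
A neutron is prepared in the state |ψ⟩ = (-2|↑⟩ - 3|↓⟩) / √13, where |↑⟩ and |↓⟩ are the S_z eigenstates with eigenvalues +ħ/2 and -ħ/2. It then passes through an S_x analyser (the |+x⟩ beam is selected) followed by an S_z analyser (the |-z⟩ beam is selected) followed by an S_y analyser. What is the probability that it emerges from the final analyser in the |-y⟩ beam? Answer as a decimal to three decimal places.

First analyser (S_x): P(|+x⟩) = |⟨+x|ψ⟩|² = 25/26.
After stage 1 the state is |+x⟩; P(|-z⟩) = |⟨-z|+x⟩|² = 1/2.
After stage 2 the state is |-z⟩; P(|-y⟩) = |⟨-y|-z⟩|² = 1/2.
Joint probability = 25/26 × 1/2 × 1/2 = 0.240.

0.240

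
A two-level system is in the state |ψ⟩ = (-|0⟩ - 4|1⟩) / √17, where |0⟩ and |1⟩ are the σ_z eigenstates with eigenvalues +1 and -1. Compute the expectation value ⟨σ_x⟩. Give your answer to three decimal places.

0.471

⟨σ_x⟩ = 2 Re(a* b)/(|a|²+|b|²) with a = -1, b = -4.
a* b = 4, so ⟨σ_x⟩ = 8/17.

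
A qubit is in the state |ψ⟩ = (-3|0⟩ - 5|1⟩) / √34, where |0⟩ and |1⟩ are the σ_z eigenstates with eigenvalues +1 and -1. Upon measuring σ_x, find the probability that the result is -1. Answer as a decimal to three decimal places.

|-x⟩ = (|0⟩ - |1⟩)/√2, so ⟨-x|ψ⟩ = (2) / (√2·√34).
P = |2|² / 68 = 4/68.

0.059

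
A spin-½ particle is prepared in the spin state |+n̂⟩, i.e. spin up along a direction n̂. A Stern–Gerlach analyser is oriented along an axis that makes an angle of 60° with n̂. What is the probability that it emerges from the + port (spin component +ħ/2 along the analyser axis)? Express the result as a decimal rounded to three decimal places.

For spin-½, the probability of finding spin-up along an axis at angle θ to the initial spin direction is cos²(θ/2); spin-down is sin²(θ/2).
θ = 60°, so P = cos²(30°) ≈ 0.750.

0.750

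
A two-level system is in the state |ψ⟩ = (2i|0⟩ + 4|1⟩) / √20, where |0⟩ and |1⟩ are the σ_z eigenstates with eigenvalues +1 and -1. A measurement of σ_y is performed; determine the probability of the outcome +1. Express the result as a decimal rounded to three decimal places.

0.100

|+y⟩ = (|0⟩ + i|1⟩)/√2, so ⟨+y|ψ⟩ = (-2i) / (√2·√20).
P = |-2i|² / 40 = 4/40.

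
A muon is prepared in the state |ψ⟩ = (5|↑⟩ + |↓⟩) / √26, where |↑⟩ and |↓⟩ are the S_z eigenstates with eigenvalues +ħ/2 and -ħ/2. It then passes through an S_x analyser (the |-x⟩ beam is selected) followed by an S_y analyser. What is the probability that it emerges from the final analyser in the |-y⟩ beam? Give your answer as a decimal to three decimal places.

0.154

First analyser (S_x): P(|-x⟩) = |⟨-x|ψ⟩|² = 16/52.
After stage 1 the state is |-x⟩; P(|-y⟩) = |⟨-y|-x⟩|² = 1/2.
Joint probability = 16/52 × 1/2 = 0.154.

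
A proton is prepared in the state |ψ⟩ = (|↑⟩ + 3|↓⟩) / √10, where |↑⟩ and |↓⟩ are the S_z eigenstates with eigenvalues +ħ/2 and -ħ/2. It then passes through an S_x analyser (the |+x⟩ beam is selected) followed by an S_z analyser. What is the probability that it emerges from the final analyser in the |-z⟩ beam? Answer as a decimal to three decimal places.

First analyser (S_x): P(|+x⟩) = |⟨+x|ψ⟩|² = 16/20.
After stage 1 the state is |+x⟩; P(|-z⟩) = |⟨-z|+x⟩|² = 1/2.
Joint probability = 16/20 × 1/2 = 0.400.

0.400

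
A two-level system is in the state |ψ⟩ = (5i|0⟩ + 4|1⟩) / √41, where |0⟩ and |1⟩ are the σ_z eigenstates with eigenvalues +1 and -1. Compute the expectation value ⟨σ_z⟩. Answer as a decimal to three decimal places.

⟨σ_z⟩ = |a|² - |b|² divided by |a|²+|b|², with a, b the |0⟩, |1⟩ amplitudes.
= (25 - 16)/41 = 9/41.

0.220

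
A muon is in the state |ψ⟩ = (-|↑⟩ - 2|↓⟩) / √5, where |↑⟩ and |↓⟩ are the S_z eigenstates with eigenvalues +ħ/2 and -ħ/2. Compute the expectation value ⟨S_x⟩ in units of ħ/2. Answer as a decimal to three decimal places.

0.800

⟨σ_x⟩ = 2 Re(a* b)/(|a|²+|b|²) with a = -1, b = -2.
a* b = 2, so ⟨σ_x⟩ = 4/5.
⟨S_x⟩ = (ħ/2)·⟨σ_x⟩.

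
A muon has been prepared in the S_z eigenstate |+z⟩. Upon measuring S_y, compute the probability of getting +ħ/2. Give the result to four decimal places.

In the S_z basis, |+z⟩ = |↑⟩ and |+y⟩ = (|↑⟩ + i|↓⟩)/√2.
|⟨+y|+z⟩|² = 1/2.

0.5000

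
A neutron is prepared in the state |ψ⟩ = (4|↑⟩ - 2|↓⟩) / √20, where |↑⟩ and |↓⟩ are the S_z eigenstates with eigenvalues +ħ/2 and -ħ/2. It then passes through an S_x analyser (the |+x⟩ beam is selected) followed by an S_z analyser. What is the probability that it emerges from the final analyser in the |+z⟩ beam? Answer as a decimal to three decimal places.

0.050

First analyser (S_x): P(|+x⟩) = |⟨+x|ψ⟩|² = 4/40.
After stage 1 the state is |+x⟩; P(|+z⟩) = |⟨+z|+x⟩|² = 1/2.
Joint probability = 4/40 × 1/2 = 0.050.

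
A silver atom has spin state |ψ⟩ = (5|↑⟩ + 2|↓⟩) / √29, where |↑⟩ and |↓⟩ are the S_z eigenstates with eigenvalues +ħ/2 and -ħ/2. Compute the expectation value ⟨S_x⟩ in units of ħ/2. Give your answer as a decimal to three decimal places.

⟨σ_x⟩ = 2 Re(a* b)/(|a|²+|b|²) with a = 5, b = 2.
a* b = 10, so ⟨σ_x⟩ = 20/29.
⟨S_x⟩ = (ħ/2)·⟨σ_x⟩.

0.690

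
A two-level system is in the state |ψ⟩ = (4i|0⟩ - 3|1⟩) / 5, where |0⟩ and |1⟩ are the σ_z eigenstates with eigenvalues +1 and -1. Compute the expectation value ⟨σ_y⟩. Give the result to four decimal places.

0.9600

⟨σ_y⟩ = 2 Im(a* b)/(|a|²+|b|²) with a = 4i, b = -3.
a* b = 12i, so ⟨σ_y⟩ = 24/25.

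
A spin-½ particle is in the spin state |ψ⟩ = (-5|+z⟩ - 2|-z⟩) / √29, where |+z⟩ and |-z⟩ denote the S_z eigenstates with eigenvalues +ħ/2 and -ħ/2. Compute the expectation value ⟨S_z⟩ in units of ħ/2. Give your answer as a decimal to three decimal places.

0.724

⟨σ_z⟩ = |a|² - |b|² divided by |a|²+|b|², with a, b the |+z⟩, |-z⟩ amplitudes.
= (25 - 4)/29 = 21/29.
⟨S_z⟩ = (ħ/2)·⟨σ_z⟩.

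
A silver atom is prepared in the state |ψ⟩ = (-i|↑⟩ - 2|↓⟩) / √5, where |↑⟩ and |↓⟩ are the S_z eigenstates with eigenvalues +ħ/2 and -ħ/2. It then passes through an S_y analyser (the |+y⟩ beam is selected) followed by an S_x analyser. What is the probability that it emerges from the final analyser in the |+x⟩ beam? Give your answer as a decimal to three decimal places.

First analyser (S_y): P(|+y⟩) = |⟨+y|ψ⟩|² = 1/10.
After stage 1 the state is |+y⟩; P(|+x⟩) = |⟨+x|+y⟩|² = 1/2.
Joint probability = 1/10 × 1/2 = 0.050.

0.050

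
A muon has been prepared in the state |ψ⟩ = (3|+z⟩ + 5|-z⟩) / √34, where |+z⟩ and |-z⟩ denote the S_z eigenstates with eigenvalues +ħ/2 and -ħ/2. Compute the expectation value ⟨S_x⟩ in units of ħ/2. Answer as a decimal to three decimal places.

⟨σ_x⟩ = 2 Re(a* b)/(|a|²+|b|²) with a = 3, b = 5.
a* b = 15, so ⟨σ_x⟩ = 30/34.
⟨S_x⟩ = (ħ/2)·⟨σ_x⟩.

0.882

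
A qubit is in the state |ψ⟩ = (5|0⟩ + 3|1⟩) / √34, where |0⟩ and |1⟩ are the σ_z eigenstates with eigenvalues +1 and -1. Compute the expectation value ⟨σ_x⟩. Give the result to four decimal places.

0.8824

⟨σ_x⟩ = 2 Re(a* b)/(|a|²+|b|²) with a = 5, b = 3.
a* b = 15, so ⟨σ_x⟩ = 30/34.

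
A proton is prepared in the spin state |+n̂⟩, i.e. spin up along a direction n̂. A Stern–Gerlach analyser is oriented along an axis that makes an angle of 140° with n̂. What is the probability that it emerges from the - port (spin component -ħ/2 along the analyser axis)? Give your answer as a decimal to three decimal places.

0.883

For spin-½, the probability of finding spin-up along an axis at angle θ to the initial spin direction is cos²(θ/2); spin-down is sin²(θ/2).
θ = 140°, so P = sin²(70°) ≈ 0.883.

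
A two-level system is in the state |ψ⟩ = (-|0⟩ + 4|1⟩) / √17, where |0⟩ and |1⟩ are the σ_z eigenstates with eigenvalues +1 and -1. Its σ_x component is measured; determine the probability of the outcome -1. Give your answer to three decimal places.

0.735

|-x⟩ = (|0⟩ - |1⟩)/√2, so ⟨-x|ψ⟩ = (-5) / (√2·√17).
P = |-5|² / 34 = 25/34.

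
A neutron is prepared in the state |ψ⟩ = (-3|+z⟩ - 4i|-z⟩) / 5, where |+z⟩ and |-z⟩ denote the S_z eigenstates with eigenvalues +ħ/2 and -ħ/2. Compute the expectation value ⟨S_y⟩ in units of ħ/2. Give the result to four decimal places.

0.9600

⟨σ_y⟩ = 2 Im(a* b)/(|a|²+|b|²) with a = -3, b = -4i.
a* b = 12i, so ⟨σ_y⟩ = 24/25.
⟨S_y⟩ = (ħ/2)·⟨σ_y⟩.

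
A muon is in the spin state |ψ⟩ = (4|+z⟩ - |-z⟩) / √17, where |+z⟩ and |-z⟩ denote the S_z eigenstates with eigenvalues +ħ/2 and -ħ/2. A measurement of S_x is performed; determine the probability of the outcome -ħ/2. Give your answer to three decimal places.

|-x⟩ = (|+z⟩ - |-z⟩)/√2, so ⟨-x|ψ⟩ = (5) / (√2·√17).
P = |5|² / 34 = 25/34.

0.735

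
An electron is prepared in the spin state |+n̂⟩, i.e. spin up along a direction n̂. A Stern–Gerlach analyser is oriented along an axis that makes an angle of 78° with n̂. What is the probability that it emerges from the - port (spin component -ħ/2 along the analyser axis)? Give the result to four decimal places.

0.3960

For spin-½, the probability of finding spin-up along an axis at angle θ to the initial spin direction is cos²(θ/2); spin-down is sin²(θ/2).
θ = 78°, so P = sin²(39°) ≈ 0.3960.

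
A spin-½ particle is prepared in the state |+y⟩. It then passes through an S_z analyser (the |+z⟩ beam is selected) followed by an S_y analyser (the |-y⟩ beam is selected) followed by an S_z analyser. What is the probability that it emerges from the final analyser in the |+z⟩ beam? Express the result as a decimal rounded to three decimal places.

0.125

First analyser (S_z): from |+y⟩, P(|+z⟩) = 1/2.
After stage 1 the state is |+z⟩; P(|-y⟩) = |⟨-y|+z⟩|² = 1/2.
After stage 2 the state is |-y⟩; P(|+z⟩) = |⟨+z|-y⟩|² = 1/2.
Joint probability = 1/2 × 1/2 × 1/2 = 0.125.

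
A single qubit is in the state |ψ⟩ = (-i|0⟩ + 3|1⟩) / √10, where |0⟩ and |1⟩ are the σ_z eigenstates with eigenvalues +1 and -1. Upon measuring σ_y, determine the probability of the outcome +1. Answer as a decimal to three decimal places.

0.800

|+y⟩ = (|0⟩ + i|1⟩)/√2, so ⟨+y|ψ⟩ = (-4i) / (√2·√10).
P = |-4i|² / 20 = 16/20.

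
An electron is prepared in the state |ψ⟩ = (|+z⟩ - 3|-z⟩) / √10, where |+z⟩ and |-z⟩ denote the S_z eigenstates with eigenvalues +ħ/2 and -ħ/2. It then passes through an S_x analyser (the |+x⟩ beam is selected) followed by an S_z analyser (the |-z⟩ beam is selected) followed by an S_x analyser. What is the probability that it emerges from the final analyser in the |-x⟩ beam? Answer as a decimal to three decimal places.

First analyser (S_x): P(|+x⟩) = |⟨+x|ψ⟩|² = 4/20.
After stage 1 the state is |+x⟩; P(|-z⟩) = |⟨-z|+x⟩|² = 1/2.
After stage 2 the state is |-z⟩; P(|-x⟩) = |⟨-x|-z⟩|² = 1/2.
Joint probability = 4/20 × 1/2 × 1/2 = 0.050.

0.050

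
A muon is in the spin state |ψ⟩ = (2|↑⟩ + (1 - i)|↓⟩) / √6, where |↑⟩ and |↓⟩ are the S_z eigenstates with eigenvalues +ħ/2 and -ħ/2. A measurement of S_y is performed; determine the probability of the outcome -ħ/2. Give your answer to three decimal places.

|-y⟩ = (|↑⟩ - i|↓⟩)/√2, so ⟨-y|ψ⟩ = (3 + i) / (√2·√6).
P = |3 + i|² / 12 = 10/12.

0.833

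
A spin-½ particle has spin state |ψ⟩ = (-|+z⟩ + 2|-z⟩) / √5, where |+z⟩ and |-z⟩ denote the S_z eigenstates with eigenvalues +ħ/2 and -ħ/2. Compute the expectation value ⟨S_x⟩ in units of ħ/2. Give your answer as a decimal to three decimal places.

⟨σ_x⟩ = 2 Re(a* b)/(|a|²+|b|²) with a = -1, b = 2.
a* b = -2, so ⟨σ_x⟩ = -4/5.
⟨S_x⟩ = (ħ/2)·⟨σ_x⟩.

-0.800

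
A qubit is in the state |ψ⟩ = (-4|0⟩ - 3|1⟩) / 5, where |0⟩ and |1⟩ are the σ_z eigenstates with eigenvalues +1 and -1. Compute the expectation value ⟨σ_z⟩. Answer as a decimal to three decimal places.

0.280

⟨σ_z⟩ = |a|² - |b|² divided by |a|²+|b|², with a, b the |0⟩, |1⟩ amplitudes.
= (16 - 9)/25 = 7/25.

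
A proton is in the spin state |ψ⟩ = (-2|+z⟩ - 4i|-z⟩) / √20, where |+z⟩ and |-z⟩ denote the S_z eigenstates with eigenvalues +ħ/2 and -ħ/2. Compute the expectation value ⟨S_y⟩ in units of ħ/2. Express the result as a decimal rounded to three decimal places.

0.800

⟨σ_y⟩ = 2 Im(a* b)/(|a|²+|b|²) with a = -2, b = -4i.
a* b = 8i, so ⟨σ_y⟩ = 16/20.
⟨S_y⟩ = (ħ/2)·⟨σ_y⟩.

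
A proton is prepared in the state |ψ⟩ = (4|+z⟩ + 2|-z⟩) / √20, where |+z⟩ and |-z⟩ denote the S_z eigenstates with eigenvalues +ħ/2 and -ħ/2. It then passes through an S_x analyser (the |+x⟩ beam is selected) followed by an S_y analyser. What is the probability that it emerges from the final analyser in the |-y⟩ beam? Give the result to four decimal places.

First analyser (S_x): P(|+x⟩) = |⟨+x|ψ⟩|² = 36/40.
After stage 1 the state is |+x⟩; P(|-y⟩) = |⟨-y|+x⟩|² = 1/2.
Joint probability = 36/40 × 1/2 = 0.4500.

0.4500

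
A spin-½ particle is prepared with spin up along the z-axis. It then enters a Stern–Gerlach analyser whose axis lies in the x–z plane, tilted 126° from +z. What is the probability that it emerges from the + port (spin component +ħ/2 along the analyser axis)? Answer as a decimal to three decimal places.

0.206

For spin-½, the probability of finding spin-up along an axis at angle θ to the initial spin direction is cos²(θ/2); spin-down is sin²(θ/2).
θ = 126°, so P = cos²(63°) ≈ 0.206.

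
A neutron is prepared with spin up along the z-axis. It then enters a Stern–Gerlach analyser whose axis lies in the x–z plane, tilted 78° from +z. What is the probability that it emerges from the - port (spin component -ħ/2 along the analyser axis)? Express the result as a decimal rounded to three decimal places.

For spin-½, the probability of finding spin-up along an axis at angle θ to the initial spin direction is cos²(θ/2); spin-down is sin²(θ/2).
θ = 78°, so P = sin²(39°) ≈ 0.396.

0.396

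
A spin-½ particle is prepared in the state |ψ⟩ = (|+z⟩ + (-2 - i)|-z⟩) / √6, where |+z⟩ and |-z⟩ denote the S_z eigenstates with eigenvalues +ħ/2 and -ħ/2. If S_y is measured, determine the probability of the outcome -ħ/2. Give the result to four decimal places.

0.6667

|-y⟩ = (|+z⟩ - i|-z⟩)/√2, so ⟨-y|ψ⟩ = (2 - 2i) / (√2·√6).
P = |2 - 2i|² / 12 = 8/12.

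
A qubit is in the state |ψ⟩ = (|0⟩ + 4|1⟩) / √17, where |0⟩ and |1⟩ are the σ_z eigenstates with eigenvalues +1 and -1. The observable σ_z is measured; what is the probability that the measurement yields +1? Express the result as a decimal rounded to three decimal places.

The +1 outcome corresponds to |0⟩. Its amplitude in |ψ⟩ is 1/√17.
P = |1|² / 17 = 1/17.

0.059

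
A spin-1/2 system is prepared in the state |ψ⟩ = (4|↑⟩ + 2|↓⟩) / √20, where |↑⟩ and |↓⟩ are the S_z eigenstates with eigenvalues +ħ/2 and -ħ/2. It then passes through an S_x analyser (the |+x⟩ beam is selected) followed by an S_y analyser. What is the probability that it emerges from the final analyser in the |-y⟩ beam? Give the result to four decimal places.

First analyser (S_x): P(|+x⟩) = |⟨+x|ψ⟩|² = 36/40.
After stage 1 the state is |+x⟩; P(|-y⟩) = |⟨-y|+x⟩|² = 1/2.
Joint probability = 36/40 × 1/2 = 0.4500.

0.4500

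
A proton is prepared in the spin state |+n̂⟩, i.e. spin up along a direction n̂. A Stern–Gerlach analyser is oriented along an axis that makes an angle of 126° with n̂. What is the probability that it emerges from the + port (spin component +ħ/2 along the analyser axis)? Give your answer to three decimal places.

0.206

For spin-½, the probability of finding spin-up along an axis at angle θ to the initial spin direction is cos²(θ/2); spin-down is sin²(θ/2).
θ = 126°, so P = cos²(63°) ≈ 0.206.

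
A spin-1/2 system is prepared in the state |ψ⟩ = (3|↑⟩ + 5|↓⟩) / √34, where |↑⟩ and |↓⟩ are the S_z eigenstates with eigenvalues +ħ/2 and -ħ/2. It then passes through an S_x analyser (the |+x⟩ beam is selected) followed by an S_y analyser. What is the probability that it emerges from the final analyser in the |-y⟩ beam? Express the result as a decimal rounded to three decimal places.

0.471

First analyser (S_x): P(|+x⟩) = |⟨+x|ψ⟩|² = 64/68.
After stage 1 the state is |+x⟩; P(|-y⟩) = |⟨-y|+x⟩|² = 1/2.
Joint probability = 64/68 × 1/2 = 0.471.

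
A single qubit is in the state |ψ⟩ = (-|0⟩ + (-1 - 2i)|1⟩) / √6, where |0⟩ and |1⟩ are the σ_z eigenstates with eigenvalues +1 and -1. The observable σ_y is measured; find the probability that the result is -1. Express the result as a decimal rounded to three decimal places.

|-y⟩ = (|0⟩ - i|1⟩)/√2, so ⟨-y|ψ⟩ = (1 - i) / (√2·√6).
P = |1 - i|² / 12 = 2/12.

0.167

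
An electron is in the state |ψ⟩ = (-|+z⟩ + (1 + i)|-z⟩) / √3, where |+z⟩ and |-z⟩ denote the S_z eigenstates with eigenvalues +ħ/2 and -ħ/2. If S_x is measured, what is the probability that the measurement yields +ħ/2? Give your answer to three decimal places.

|+x⟩ = (|+z⟩ + |-z⟩)/√2, so ⟨+x|ψ⟩ = (i) / (√2·√3).
P = |i|² / 6 = 1/6.

0.167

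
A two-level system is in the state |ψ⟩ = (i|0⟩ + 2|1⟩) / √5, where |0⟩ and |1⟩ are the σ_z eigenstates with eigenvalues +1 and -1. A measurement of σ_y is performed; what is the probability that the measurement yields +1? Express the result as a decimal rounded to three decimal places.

0.100

|+y⟩ = (|0⟩ + i|1⟩)/√2, so ⟨+y|ψ⟩ = (-i) / (√2·√5).
P = |-i|² / 10 = 1/10.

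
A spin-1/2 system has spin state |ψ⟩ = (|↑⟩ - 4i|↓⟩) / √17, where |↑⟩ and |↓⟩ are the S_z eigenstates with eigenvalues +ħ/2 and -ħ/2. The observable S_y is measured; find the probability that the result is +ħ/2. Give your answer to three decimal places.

|+y⟩ = (|↑⟩ + i|↓⟩)/√2, so ⟨+y|ψ⟩ = (-3) / (√2·√17).
P = |-3|² / 34 = 9/34.

0.265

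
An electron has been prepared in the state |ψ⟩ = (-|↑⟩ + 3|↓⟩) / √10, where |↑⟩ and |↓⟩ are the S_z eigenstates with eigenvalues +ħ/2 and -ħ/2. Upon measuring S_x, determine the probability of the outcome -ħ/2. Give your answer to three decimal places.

0.800

|-x⟩ = (|↑⟩ - |↓⟩)/√2, so ⟨-x|ψ⟩ = (-4) / (√2·√10).
P = |-4|² / 20 = 16/20.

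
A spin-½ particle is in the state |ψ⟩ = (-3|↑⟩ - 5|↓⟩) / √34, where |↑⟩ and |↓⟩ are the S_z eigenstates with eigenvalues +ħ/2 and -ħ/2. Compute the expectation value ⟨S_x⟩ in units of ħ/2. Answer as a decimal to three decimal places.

0.882

⟨σ_x⟩ = 2 Re(a* b)/(|a|²+|b|²) with a = -3, b = -5.
a* b = 15, so ⟨σ_x⟩ = 30/34.
⟨S_x⟩ = (ħ/2)·⟨σ_x⟩.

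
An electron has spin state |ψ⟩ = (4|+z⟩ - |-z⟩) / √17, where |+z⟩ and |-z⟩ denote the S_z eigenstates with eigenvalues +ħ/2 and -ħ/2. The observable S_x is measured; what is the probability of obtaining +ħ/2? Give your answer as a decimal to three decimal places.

0.265

|+x⟩ = (|+z⟩ + |-z⟩)/√2, so ⟨+x|ψ⟩ = (3) / (√2·√17).
P = |3|² / 34 = 9/34.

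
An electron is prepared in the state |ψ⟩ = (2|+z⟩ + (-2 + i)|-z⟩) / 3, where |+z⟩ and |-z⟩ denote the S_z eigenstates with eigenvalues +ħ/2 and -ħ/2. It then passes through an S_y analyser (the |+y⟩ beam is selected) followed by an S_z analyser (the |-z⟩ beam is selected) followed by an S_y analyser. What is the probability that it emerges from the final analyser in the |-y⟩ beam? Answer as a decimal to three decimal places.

First analyser (S_y): P(|+y⟩) = |⟨+y|ψ⟩|² = 13/18.
After stage 1 the state is |+y⟩; P(|-z⟩) = |⟨-z|+y⟩|² = 1/2.
After stage 2 the state is |-z⟩; P(|-y⟩) = |⟨-y|-z⟩|² = 1/2.
Joint probability = 13/18 × 1/2 × 1/2 = 0.181.

0.181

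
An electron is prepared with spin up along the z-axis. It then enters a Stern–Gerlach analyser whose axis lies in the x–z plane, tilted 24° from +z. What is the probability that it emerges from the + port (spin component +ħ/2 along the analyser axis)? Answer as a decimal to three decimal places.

0.957

For spin-½, the probability of finding spin-up along an axis at angle θ to the initial spin direction is cos²(θ/2); spin-down is sin²(θ/2).
θ = 24°, so P = cos²(12°) ≈ 0.957.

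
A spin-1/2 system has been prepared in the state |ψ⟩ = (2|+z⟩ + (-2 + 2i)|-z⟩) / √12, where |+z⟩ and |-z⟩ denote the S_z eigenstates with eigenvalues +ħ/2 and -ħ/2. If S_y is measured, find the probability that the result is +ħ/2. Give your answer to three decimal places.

|+y⟩ = (|+z⟩ + i|-z⟩)/√2, so ⟨+y|ψ⟩ = (4 + 2i) / (√2·√12).
P = |4 + 2i|² / 24 = 20/24.

0.833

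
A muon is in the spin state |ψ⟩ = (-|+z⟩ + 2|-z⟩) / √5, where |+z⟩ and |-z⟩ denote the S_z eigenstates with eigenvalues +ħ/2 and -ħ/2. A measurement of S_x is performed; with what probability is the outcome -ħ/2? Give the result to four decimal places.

|-x⟩ = (|+z⟩ - |-z⟩)/√2, so ⟨-x|ψ⟩ = (-3) / (√2·√5).
P = |-3|² / 10 = 9/10.

0.9000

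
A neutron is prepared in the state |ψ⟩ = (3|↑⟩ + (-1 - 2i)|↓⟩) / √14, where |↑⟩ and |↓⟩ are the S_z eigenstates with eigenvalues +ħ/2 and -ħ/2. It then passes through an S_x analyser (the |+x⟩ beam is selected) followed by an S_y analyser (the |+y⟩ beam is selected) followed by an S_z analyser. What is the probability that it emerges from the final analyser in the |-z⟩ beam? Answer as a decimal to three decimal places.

First analyser (S_x): P(|+x⟩) = |⟨+x|ψ⟩|² = 8/28.
After stage 1 the state is |+x⟩; P(|+y⟩) = |⟨+y|+x⟩|² = 1/2.
After stage 2 the state is |+y⟩; P(|-z⟩) = |⟨-z|+y⟩|² = 1/2.
Joint probability = 8/28 × 1/2 × 1/2 = 0.071.

0.071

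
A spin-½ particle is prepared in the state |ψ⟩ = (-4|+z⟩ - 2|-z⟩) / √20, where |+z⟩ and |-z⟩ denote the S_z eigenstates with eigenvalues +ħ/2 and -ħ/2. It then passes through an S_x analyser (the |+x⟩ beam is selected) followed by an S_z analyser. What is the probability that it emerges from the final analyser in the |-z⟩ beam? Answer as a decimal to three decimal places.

First analyser (S_x): P(|+x⟩) = |⟨+x|ψ⟩|² = 36/40.
After stage 1 the state is |+x⟩; P(|-z⟩) = |⟨-z|+x⟩|² = 1/2.
Joint probability = 36/40 × 1/2 = 0.450.

0.450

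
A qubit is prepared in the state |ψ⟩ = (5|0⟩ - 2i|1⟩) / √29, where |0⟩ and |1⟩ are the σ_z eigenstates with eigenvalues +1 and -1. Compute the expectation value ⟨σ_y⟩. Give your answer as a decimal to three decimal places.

-0.690

⟨σ_y⟩ = 2 Im(a* b)/(|a|²+|b|²) with a = 5, b = -2i.
a* b = -10i, so ⟨σ_y⟩ = -20/29.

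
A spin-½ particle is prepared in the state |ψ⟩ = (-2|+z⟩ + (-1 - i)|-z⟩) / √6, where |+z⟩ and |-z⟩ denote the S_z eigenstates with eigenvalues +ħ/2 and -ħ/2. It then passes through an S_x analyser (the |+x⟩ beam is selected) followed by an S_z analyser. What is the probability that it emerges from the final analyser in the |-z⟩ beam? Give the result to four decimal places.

First analyser (S_x): P(|+x⟩) = |⟨+x|ψ⟩|² = 10/12.
After stage 1 the state is |+x⟩; P(|-z⟩) = |⟨-z|+x⟩|² = 1/2.
Joint probability = 10/12 × 1/2 = 0.4167.

0.4167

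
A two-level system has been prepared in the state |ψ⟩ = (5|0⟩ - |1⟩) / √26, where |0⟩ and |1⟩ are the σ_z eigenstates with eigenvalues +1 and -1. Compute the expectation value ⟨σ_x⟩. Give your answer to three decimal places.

⟨σ_x⟩ = 2 Re(a* b)/(|a|²+|b|²) with a = 5, b = -1.
a* b = -5, so ⟨σ_x⟩ = -10/26.

-0.385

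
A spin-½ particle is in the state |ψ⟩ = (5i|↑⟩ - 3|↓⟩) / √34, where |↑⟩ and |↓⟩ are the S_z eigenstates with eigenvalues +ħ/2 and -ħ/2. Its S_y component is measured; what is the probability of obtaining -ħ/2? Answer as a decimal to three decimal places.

0.059

|-y⟩ = (|↑⟩ - i|↓⟩)/√2, so ⟨-y|ψ⟩ = (2i) / (√2·√34).
P = |2i|² / 68 = 4/68.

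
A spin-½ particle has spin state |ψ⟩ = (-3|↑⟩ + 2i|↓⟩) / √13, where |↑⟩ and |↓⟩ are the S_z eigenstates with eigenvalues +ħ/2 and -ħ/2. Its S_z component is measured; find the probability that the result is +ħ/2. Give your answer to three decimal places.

0.692

The +ħ/2 outcome corresponds to |↑⟩. Its amplitude in |ψ⟩ is -3/√13.
P = |-3|² / 13 = 9/13.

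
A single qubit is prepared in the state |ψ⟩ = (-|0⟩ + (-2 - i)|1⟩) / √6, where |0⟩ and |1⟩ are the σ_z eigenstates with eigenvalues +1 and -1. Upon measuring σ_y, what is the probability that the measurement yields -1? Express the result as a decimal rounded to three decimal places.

0.333

|-y⟩ = (|0⟩ - i|1⟩)/√2, so ⟨-y|ψ⟩ = (-2i) / (√2·√6).
P = |-2i|² / 12 = 4/12.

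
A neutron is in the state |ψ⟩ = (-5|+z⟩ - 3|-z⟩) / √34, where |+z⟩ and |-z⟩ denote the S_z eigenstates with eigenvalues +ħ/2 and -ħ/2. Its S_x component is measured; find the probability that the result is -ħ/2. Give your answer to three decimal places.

|-x⟩ = (|+z⟩ - |-z⟩)/√2, so ⟨-x|ψ⟩ = (-2) / (√2·√34).
P = |-2|² / 68 = 4/68.

0.059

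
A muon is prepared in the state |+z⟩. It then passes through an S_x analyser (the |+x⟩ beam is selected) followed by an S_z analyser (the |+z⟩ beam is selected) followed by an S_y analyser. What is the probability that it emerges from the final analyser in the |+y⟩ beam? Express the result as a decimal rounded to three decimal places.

0.125

First analyser (S_x): from |+z⟩, P(|+x⟩) = 1/2.
After stage 1 the state is |+x⟩; P(|+z⟩) = |⟨+z|+x⟩|² = 1/2.
After stage 2 the state is |+z⟩; P(|+y⟩) = |⟨+y|+z⟩|² = 1/2.
Joint probability = 1/2 × 1/2 × 1/2 = 0.125.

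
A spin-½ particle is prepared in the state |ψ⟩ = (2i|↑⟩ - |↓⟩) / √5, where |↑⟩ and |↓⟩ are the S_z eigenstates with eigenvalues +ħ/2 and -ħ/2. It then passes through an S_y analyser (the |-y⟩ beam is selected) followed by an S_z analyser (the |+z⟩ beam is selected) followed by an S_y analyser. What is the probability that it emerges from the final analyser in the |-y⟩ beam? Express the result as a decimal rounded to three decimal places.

First analyser (S_y): P(|-y⟩) = |⟨-y|ψ⟩|² = 1/10.
After stage 1 the state is |-y⟩; P(|+z⟩) = |⟨+z|-y⟩|² = 1/2.
After stage 2 the state is |+z⟩; P(|-y⟩) = |⟨-y|+z⟩|² = 1/2.
Joint probability = 1/10 × 1/2 × 1/2 = 0.025.

0.025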